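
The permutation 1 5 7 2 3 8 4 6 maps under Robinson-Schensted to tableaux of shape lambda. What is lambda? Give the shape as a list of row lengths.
Row-insert each entry into an empty tableau.

After inserting 1: P = [[1]].
After inserting 5: P = [[1, 5]].
After inserting 7: P = [[1, 5, 7]].
After inserting 2: P = [[1, 2, 7], [5]].
After inserting 3: P = [[1, 2, 3], [5, 7]].
After inserting 8: P = [[1, 2, 3, 8], [5, 7]].
After inserting 4: P = [[1, 2, 3, 4], [5, 7, 8]].
After inserting 6: P = [[1, 2, 3, 4, 6], [5, 7, 8]].

The final insertion tableau P = [[1, 2, 3, 4, 6], [5, 7, 8]] has shape [5, 3].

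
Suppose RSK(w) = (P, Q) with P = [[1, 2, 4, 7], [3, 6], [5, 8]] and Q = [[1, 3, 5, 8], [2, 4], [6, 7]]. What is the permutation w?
5 1 8 3 6 2 4 7

Reverse RSK: for i = n, n-1, ..., 1, locate i in Q, remove the corresponding corner cell from P, and reverse-bump its entry up through P; the value ejected from row 1 is w(i).

So w = 5 1 8 3 6 2 4 7.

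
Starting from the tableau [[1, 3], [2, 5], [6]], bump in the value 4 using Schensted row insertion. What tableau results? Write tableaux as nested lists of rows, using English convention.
4 is larger than every entry of row 1, so it is appended to row 1. The new tableau is [[1, 3, 4], [2, 5], [6]].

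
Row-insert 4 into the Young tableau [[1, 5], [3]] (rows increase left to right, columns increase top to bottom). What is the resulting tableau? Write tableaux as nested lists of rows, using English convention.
In row 1, 4 replaces 5 (the leftmost entry greater than 4); 5 is bumped to row 2. 5 is appended to row 2. The new tableau is [[1, 4], [3, 5]].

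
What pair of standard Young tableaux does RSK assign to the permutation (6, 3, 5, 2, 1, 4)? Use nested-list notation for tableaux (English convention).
P = [[1, 4], [2, 5], [3], [6]], Q = [[1, 3], [2, 6], [4], [5]]

Insert each entry of the permutation into P by Schensted row insertion, recording in Q the position of each new cell.

Insert 6: appended to row 1. P = [[6]], Q = [[1]].
Insert 3: 3 bumps 6 from row 1; 6 starts row 2. P = [[3], [6]], Q = [[1], [2]].
Insert 5: appended to row 1. P = [[3, 5], [6]], Q = [[1, 3], [2]].
Insert 2: 2 bumps 3 from row 1; 3 bumps 6 from row 2; 6 starts row 3. P = [[2, 5], [3], [6]], Q = [[1, 3], [2], [4]].
Insert 1: 1 bumps 2 from row 1; 2 bumps 3 from row 2; 3 bumps 6 from row 3; 6 starts row 4. P = [[1, 5], [2], [3], [6]], Q = [[1, 3], [2], [4], [5]].
Insert 4: 4 bumps 5 from row 1; 5 appends to row 2. P = [[1, 4], [2, 5], [3], [6]], Q = [[1, 3], [2, 6], [4], [5]].

So P = [[1, 4], [2, 5], [3], [6]], Q = [[1, 3], [2, 6], [4], [5]].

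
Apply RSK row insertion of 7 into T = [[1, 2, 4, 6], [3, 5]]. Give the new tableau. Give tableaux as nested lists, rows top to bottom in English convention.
7 is larger than every entry of row 1, so it is appended to row 1. The new tableau is [[1, 2, 4, 6, 7], [3, 5]].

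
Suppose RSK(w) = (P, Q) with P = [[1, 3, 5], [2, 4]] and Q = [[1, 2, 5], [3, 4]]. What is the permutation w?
2 4 1 3 5

Reverse the RSK construction: for i from n down to 1, find the cell of Q containing i, remove the entry at that cell from P, and reverse-bump it up through P; the value ejected from row 1 is w(i).

Step i=5: Q has 5 at row 1, column 3; remove that cell from P, ejecting 5. So w(5) = 5. P is now [[1, 3], [2, 4]].
Step i=4: Q has 4 at row 2, column 2; remove 4 from row 2 of P and reverse-bump: 4 enters row 1 and ejects 3. So w(4) = 3. P is now [[1, 4], [2]].
Step i=3: Q has 3 at row 2, column 1; remove 2 from row 2 of P and reverse-bump: 2 enters row 1 and ejects 1. So w(3) = 1. P is now [[2, 4]].
Step i=2: Q has 2 at row 1, column 2; remove that cell from P, ejecting 4. So w(2) = 4. P is now [[2]].
Step i=1: Q has 1 at row 1, column 1; remove that cell from P, ejecting 2. So w(1) = 2. P is now [].

So w = 2 4 1 3 5.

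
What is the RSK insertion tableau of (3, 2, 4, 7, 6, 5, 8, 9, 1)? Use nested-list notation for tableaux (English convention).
After inserting 3: P = [[3]].
After inserting 2: P = [[2], [3]].
After inserting 4: P = [[2, 4], [3]].
After inserting 7: P = [[2, 4, 7], [3]].
After inserting 6: P = [[2, 4, 6], [3, 7]].
After inserting 5: P = [[2, 4, 5], [3, 6], [7]].
After inserting 8: P = [[2, 4, 5, 8], [3, 6], [7]].
After inserting 9: P = [[2, 4, 5, 8, 9], [3, 6], [7]].
After inserting 1: P = [[1, 4, 5, 8, 9], [2, 6], [3], [7]].

So P = [[1, 4, 5, 8, 9], [2, 6], [3], [7]].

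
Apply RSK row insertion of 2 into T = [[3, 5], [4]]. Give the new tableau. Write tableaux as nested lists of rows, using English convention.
[[2, 5], [3], [4]]

In row 1, 2 replaces 3 (the leftmost entry greater than 2); 3 is bumped to row 2. In row 2, 3 replaces 4 (the leftmost entry greater than 3); 4 is bumped to row 3. 4 starts a new row 3. The new tableau is [[2, 5], [3], [4]].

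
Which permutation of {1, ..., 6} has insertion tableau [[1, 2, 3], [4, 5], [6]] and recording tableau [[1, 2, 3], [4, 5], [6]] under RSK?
Reverse the RSK construction: for i from n down to 1, find the cell of Q containing i, remove the entry at that cell from P, and reverse-bump it up through P; the value ejected from row 1 is w(i).

Step i=6: Q has 6 at row 3, column 1; remove 6 from row 3 of P and reverse-bump: 6 enters row 2 and ejects 5; 5 enters row 1 and ejects 3. So w(6) = 3. P is now [[1, 2, 5], [4, 6]].
Step i=5: Q has 5 at row 2, column 2; remove 6 from row 2 of P and reverse-bump: 6 enters row 1 and ejects 5. So w(5) = 5. P is now [[1, 2, 6], [4]].
Step i=4: Q has 4 at row 2, column 1; remove 4 from row 2 of P and reverse-bump: 4 enters row 1 and ejects 2. So w(4) = 2. P is now [[1, 4, 6]].
Step i=3: Q has 3 at row 1, column 3; remove that cell from P, ejecting 6. So w(3) = 6. P is now [[1, 4]].
Step i=2: Q has 2 at row 1, column 2; remove that cell from P, ejecting 4. So w(2) = 4. P is now [[1]].
Step i=1: Q has 1 at row 1, column 1; remove that cell from P, ejecting 1. So w(1) = 1. P is now [].

So w = 1 4 6 2 5 3.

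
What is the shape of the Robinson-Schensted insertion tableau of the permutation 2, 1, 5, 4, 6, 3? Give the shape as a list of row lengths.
RSK row insertion gives P = [[1, 3, 6], [2, 4], [5]], which has shape [3, 2, 1].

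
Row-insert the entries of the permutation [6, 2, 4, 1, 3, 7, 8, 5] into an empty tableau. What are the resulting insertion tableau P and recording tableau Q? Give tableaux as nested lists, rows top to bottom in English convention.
Insert each entry of the permutation into P by Schensted row insertion, recording in Q the position of each new cell.

Insert 6: appended to row 1. P = [[6]].
Insert 2: 2 bumps 6 from row 1; 6 starts row 2. P = [[2], [6]].
Insert 4: appended to row 1. P = [[2, 4], [6]].
Insert 1: 1 bumps 2 from row 1; 2 bumps 6 from row 2; 6 starts row 3. P = [[1, 4], [2], [6]].
Insert 3: 3 bumps 4 from row 1; 4 appends to row 2. P = [[1, 3], [2, 4], [6]].
Insert 7: appended to row 1. P = [[1, 3, 7], [2, 4], [6]].
Insert 8: appended to row 1. P = [[1, 3, 7, 8], [2, 4], [6]].
Insert 5: 5 bumps 7 from row 1; 7 appends to row 2. P = [[1, 3, 5, 8], [2, 4, 7], [6]].

So P = [[1, 3, 5, 8], [2, 4, 7], [6]], Q = [[1, 3, 6, 7], [2, 5, 8], [4]].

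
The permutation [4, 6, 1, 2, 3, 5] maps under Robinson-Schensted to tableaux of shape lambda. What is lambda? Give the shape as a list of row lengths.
Row-insert each entry into an empty tableau.

After inserting 4: P = [[4]].
After inserting 6: P = [[4, 6]].
After inserting 1: P = [[1, 6], [4]].
After inserting 2: P = [[1, 2], [4, 6]].
After inserting 3: P = [[1, 2, 3], [4, 6]].
After inserting 5: P = [[1, 2, 3, 5], [4, 6]].

The final insertion tableau P = [[1, 2, 3, 5], [4, 6]] has shape [4, 2].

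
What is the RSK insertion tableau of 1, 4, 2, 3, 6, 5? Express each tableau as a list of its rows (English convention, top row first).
P = [[1, 2, 3, 5], [4, 6]]

After inserting 1: P = [[1]].
After inserting 4: P = [[1, 4]].
After inserting 2: P = [[1, 2], [4]].
After inserting 3: P = [[1, 2, 3], [4]].
After inserting 6: P = [[1, 2, 3, 6], [4]].
After inserting 5: P = [[1, 2, 3, 5], [4, 6]].

So P = [[1, 2, 3, 5], [4, 6]].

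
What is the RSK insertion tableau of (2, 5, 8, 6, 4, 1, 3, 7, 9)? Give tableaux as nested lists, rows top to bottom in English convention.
Insert 2: appended to row 1. P = [[2]].
Insert 5: appended to row 1. P = [[2, 5]].
Insert 8: appended to row 1. P = [[2, 5, 8]].
Insert 6: 6 bumps 8 from row 1; 8 starts row 2. P = [[2, 5, 6], [8]].
Insert 4: 4 bumps 5 from row 1; 5 bumps 8 from row 2; 8 starts row 3. P = [[2, 4, 6], [5], [8]].
Insert 1: 1 bumps 2 from row 1; 2 bumps 5 from row 2; 5 bumps 8 from row 3; 8 starts row 4. P = [[1, 4, 6], [2], [5], [8]].
Insert 3: 3 bumps 4 from row 1; 4 appends to row 2. P = [[1, 3, 6], [2, 4], [5], [8]].
Insert 7: appended to row 1. P = [[1, 3, 6, 7], [2, 4], [5], [8]].
Insert 9: appended to row 1. P = [[1, 3, 6, 7, 9], [2, 4], [5], [8]].

So P = [[1, 3, 6, 7, 9], [2, 4], [5], [8]].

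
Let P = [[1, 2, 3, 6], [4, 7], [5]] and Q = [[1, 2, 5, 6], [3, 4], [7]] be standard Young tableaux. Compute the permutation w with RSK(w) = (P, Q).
5 7 1 2 4 6 3

Reverse the RSK construction: for i from n down to 1, find the cell of Q containing i, remove the entry at that cell from P, and reverse-bump it up through P; the value ejected from row 1 is w(i).

Step i=7: Q has 7 at row 3, column 1; remove 5 from row 3 of P and reverse-bump: 5 enters row 2 and ejects 4; 4 enters row 1 and ejects 3. So w(7) = 3. P is now [[1, 2, 4, 6], [5, 7]].
Step i=6: Q has 6 at row 1, column 4; remove that cell from P, ejecting 6. So w(6) = 6. P is now [[1, 2, 4], [5, 7]].
Step i=5: Q has 5 at row 1, column 3; remove that cell from P, ejecting 4. So w(5) = 4. P is now [[1, 2], [5, 7]].
Step i=4: Q has 4 at row 2, column 2; remove 7 from row 2 of P and reverse-bump: 7 enters row 1 and ejects 2. So w(4) = 2. P is now [[1, 7], [5]].
Step i=3: Q has 3 at row 2, column 1; remove 5 from row 2 of P and reverse-bump: 5 enters row 1 and ejects 1. So w(3) = 1. P is now [[5, 7]].
Step i=2: Q has 2 at row 1, column 2; remove that cell from P, ejecting 7. So w(2) = 7. P is now [[5]].
Step i=1: Q has 1 at row 1, column 1; remove that cell from P, ejecting 5. So w(1) = 5. P is now [].

So w = 5 7 1 2 4 6 3.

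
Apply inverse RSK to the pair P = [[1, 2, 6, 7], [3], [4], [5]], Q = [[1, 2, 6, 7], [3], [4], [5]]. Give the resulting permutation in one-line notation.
1 5 4 3 2 6 7

Reverse the RSK construction: for i from n down to 1, find the cell of Q containing i, remove the entry at that cell from P, and reverse-bump it up through P; the value ejected from row 1 is w(i).

Step i=7: Q has 7 at row 1, column 4; remove that cell from P, ejecting 7. So w(7) = 7. P is now [[1, 2, 6], [3], [4], [5]].
Step i=6: Q has 6 at row 1, column 3; remove that cell from P, ejecting 6. So w(6) = 6. P is now [[1, 2], [3], [4], [5]].
Step i=5: Q has 5 at row 4, column 1; remove 5 from row 4 of P and reverse-bump: 5 enters row 3 and ejects 4; 4 enters row 2 and ejects 3; 3 enters row 1 and ejects 2. So w(5) = 2. P is now [[1, 3], [4], [5]].
Step i=4: Q has 4 at row 3, column 1; remove 5 from row 3 of P and reverse-bump: 5 enters row 2 and ejects 4; 4 enters row 1 and ejects 3. So w(4) = 3. P is now [[1, 4], [5]].
Step i=3: Q has 3 at row 2, column 1; remove 5 from row 2 of P and reverse-bump: 5 enters row 1 and ejects 4. So w(3) = 4. P is now [[1, 5]].
Step i=2: Q has 2 at row 1, column 2; remove that cell from P, ejecting 5. So w(2) = 5. P is now [[1]].
Step i=1: Q has 1 at row 1, column 1; remove that cell from P, ejecting 1. So w(1) = 1. P is now [].

So w = 1 5 4 3 2 6 7.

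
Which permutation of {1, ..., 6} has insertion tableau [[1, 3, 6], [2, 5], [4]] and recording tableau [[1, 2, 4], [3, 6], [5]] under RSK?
4 5 2 6 1 3

Reverse the RSK construction: for i from n down to 1, find the cell of Q containing i, remove the entry at that cell from P, and reverse-bump it up through P; the value ejected from row 1 is w(i).

Step i=6: Q has 6 at row 2, column 2; remove 5 from row 2 of P and reverse-bump: 5 enters row 1 and ejects 3. So w(6) = 3. P is now [[1, 5, 6], [2], [4]].
Step i=5: Q has 5 at row 3, column 1; remove 4 from row 3 of P and reverse-bump: 4 enters row 2 and ejects 2; 2 enters row 1 and ejects 1. So w(5) = 1. P is now [[2, 5, 6], [4]].
Step i=4: Q has 4 at row 1, column 3; remove that cell from P, ejecting 6. So w(4) = 6. P is now [[2, 5], [4]].
Step i=3: Q has 3 at row 2, column 1; remove 4 from row 2 of P and reverse-bump: 4 enters row 1 and ejects 2. So w(3) = 2. P is now [[4, 5]].
Step i=2: Q has 2 at row 1, column 2; remove that cell from P, ejecting 5. So w(2) = 5. P is now [[4]].
Step i=1: Q has 1 at row 1, column 1; remove that cell from P, ejecting 4. So w(1) = 4. P is now [].

So w = 4 5 2 6 1 3.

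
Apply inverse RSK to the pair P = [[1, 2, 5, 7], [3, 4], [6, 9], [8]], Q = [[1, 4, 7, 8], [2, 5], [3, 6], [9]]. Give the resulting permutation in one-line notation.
8 3 1 9 6 4 5 7 2

Reverse the RSK construction: for i from n down to 1, find the cell of Q containing i, remove the entry at that cell from P, and reverse-bump it up through P; the value ejected from row 1 is w(i).

Step i=9: Q has 9 at row 4, column 1; remove 8 from row 4 of P and reverse-bump: 8 enters row 3 and ejects 6; 6 enters row 2 and ejects 4; 4 enters row 1 and ejects 2. So w(9) = 2. P is now [[1, 4, 5, 7], [3, 6], [8, 9]].
Step i=8: Q has 8 at row 1, column 4; remove that cell from P, ejecting 7. So w(8) = 7. P is now [[1, 4, 5], [3, 6], [8, 9]].
Step i=7: Q has 7 at row 1, column 3; remove that cell from P, ejecting 5. So w(7) = 5. P is now [[1, 4], [3, 6], [8, 9]].
Step i=6: Q has 6 at row 3, column 2; remove 9 from row 3 of P and reverse-bump: 9 enters row 2 and ejects 6; 6 enters row 1 and ejects 4. So w(6) = 4. P is now [[1, 6], [3, 9], [8]].
Step i=5: Q has 5 at row 2, column 2; remove 9 from row 2 of P and reverse-bump: 9 enters row 1 and ejects 6. So w(5) = 6. P is now [[1, 9], [3], [8]].
Step i=4: Q has 4 at row 1, column 2; remove that cell from P, ejecting 9. So w(4) = 9. P is now [[1], [3], [8]].
Step i=3: Q has 3 at row 3, column 1; remove 8 from row 3 of P and reverse-bump: 8 enters row 2 and ejects 3; 3 enters row 1 and ejects 1. So w(3) = 1. P is now [[3], [8]].
Step i=2: Q has 2 at row 2, column 1; remove 8 from row 2 of P and reverse-bump: 8 enters row 1 and ejects 3. So w(2) = 3. P is now [[8]].
Step i=1: Q has 1 at row 1, column 1; remove that cell from P, ejecting 8. So w(1) = 8. P is now [].

So w = 8 3 1 9 6 4 5 7 2.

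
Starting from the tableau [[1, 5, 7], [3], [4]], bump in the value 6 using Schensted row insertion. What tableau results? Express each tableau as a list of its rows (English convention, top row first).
[[1, 5, 6], [3, 7], [4]]

In row 1, 6 replaces 7 (the leftmost entry greater than 6); 7 is bumped to row 2. 7 is appended to row 2. The new tableau is [[1, 5, 6], [3, 7], [4]].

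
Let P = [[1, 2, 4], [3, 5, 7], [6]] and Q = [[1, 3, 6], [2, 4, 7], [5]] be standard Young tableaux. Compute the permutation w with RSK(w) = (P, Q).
3 1 6 5 2 7 4

Reverse the RSK construction: for i from n down to 1, find the cell of Q containing i, remove the entry at that cell from P, and reverse-bump it up through P; the value ejected from row 1 is w(i).

Step i=7: Q has 7 at row 2, column 3; remove 7 from row 2 of P and reverse-bump: 7 enters row 1 and ejects 4. So w(7) = 4. P is now [[1, 2, 7], [3, 5], [6]].
Step i=6: Q has 6 at row 1, column 3; remove that cell from P, ejecting 7. So w(6) = 7. P is now [[1, 2], [3, 5], [6]].
Step i=5: Q has 5 at row 3, column 1; remove 6 from row 3 of P and reverse-bump: 6 enters row 2 and ejects 5; 5 enters row 1 and ejects 2. So w(5) = 2. P is now [[1, 5], [3, 6]].
Step i=4: Q has 4 at row 2, column 2; remove 6 from row 2 of P and reverse-bump: 6 enters row 1 and ejects 5. So w(4) = 5. P is now [[1, 6], [3]].
Step i=3: Q has 3 at row 1, column 2; remove that cell from P, ejecting 6. So w(3) = 6. P is now [[1], [3]].
Step i=2: Q has 2 at row 2, column 1; remove 3 from row 2 of P and reverse-bump: 3 enters row 1 and ejects 1. So w(2) = 1. P is now [[3]].
Step i=1: Q has 1 at row 1, column 1; remove that cell from P, ejecting 3. So w(1) = 3. P is now [].

So w = 3 1 6 5 2 7 4.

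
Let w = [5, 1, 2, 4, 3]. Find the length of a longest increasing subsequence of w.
3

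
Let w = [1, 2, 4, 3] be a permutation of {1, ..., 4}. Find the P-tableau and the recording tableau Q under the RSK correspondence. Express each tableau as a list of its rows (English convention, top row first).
Insert each entry of the permutation into P by Schensted row insertion, recording in Q the position of each new cell.

Insert 1: appended to row 1. P = [[1]].
Insert 2: appended to row 1. P = [[1, 2]].
Insert 4: appended to row 1. P = [[1, 2, 4]].
Insert 3: 3 bumps 4 from row 1; 4 starts row 2. P = [[1, 2, 3], [4]].

So P = [[1, 2, 3], [4]], Q = [[1, 2, 3], [4]].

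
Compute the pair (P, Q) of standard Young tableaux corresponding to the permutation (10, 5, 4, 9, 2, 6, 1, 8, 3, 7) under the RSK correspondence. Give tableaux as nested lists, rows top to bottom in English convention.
P = [[1, 3, 7], [2, 6, 8], [4, 9], [5], [10]], Q = [[1, 4, 8], [2, 6, 10], [3, 9], [5], [7]]

Insert each entry of the permutation into P by Schensted row insertion, recording in Q the position of each new cell.

Insert 10: appended to row 1. P = [[10]], Q = [[1]].
Insert 5: 5 bumps 10 from row 1; 10 starts row 2. P = [[5], [10]], Q = [[1], [2]].
Insert 4: 4 bumps 5 from row 1; 5 bumps 10 from row 2; 10 starts row 3. P = [[4], [5], [10]], Q = [[1], [2], [3]].
Insert 9: appended to row 1. P = [[4, 9], [5], [10]], Q = [[1, 4], [2], [3]].
Insert 2: 2 bumps 4 from row 1; 4 bumps 5 from row 2; 5 bumps 10 from row 3; 10 starts row 4. P = [[2, 9], [4], [5], [10]], Q = [[1, 4], [2], [3], [5]].
Insert 6: 6 bumps 9 from row 1; 9 appends to row 2. P = [[2, 6], [4, 9], [5], [10]], Q = [[1, 4], [2, 6], [3], [5]].
Insert 1: 1 bumps 2 from row 1; 2 bumps 4 from row 2; 4 bumps 5 from row 3; 5 bumps 10 from row 4; 10 starts row 5. P = [[1, 6], [2, 9], [4], [5], [10]], Q = [[1, 4], [2, 6], [3], [5], [7]].
Insert 8: appended to row 1. P = [[1, 6, 8], [2, 9], [4], [5], [10]], Q = [[1, 4, 8], [2, 6], [3], [5], [7]].
Insert 3: 3 bumps 6 from row 1; 6 bumps 9 from row 2; 9 appends to row 3. P = [[1, 3, 8], [2, 6], [4, 9], [5], [10]], Q = [[1, 4, 8], [2, 6], [3, 9], [5], [7]].
Insert 7: 7 bumps 8 from row 1; 8 appends to row 2. P = [[1, 3, 7], [2, 6, 8], [4, 9], [5], [10]], Q = [[1, 4, 8], [2, 6, 10], [3, 9], [5], [7]].

So P = [[1, 3, 7], [2, 6, 8], [4, 9], [5], [10]], Q = [[1, 4, 8], [2, 6, 10], [3, 9], [5], [7]].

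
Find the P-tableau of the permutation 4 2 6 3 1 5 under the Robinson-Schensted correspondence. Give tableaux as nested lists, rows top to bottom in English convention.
After inserting 4: P = [[4]].
After inserting 2: P = [[2], [4]].
After inserting 6: P = [[2, 6], [4]].
After inserting 3: P = [[2, 3], [4, 6]].
After inserting 1: P = [[1, 3], [2, 6], [4]].
After inserting 5: P = [[1, 3, 5], [2, 6], [4]].

So P = [[1, 3, 5], [2, 6], [4]].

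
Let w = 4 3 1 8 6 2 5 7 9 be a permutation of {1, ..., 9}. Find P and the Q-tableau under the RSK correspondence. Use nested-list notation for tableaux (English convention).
Insert each entry of the permutation into P by Schensted row insertion, recording in Q the position of each new cell.

After inserting 4: P = [[4]].
After inserting 3: P = [[3], [4]].
After inserting 1: P = [[1], [3], [4]].
After inserting 8: P = [[1, 8], [3], [4]].
After inserting 6: P = [[1, 6], [3, 8], [4]].
After inserting 2: P = [[1, 2], [3, 6], [4, 8]].
After inserting 5: P = [[1, 2, 5], [3, 6], [4, 8]].
After inserting 7: P = [[1, 2, 5, 7], [3, 6], [4, 8]].
After inserting 9: P = [[1, 2, 5, 7, 9], [3, 6], [4, 8]].

So P = [[1, 2, 5, 7, 9], [3, 6], [4, 8]], Q = [[1, 4, 7, 8, 9], [2, 5], [3, 6]].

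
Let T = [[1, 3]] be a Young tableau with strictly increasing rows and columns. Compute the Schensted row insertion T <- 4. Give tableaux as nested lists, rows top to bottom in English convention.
4 is larger than every entry of row 1, so it is appended to row 1. The new tableau is [[1, 3, 4]].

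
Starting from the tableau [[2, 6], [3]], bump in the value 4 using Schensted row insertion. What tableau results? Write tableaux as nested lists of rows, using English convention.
In row 1, 4 replaces 6 (the leftmost entry greater than 4); 6 is bumped to row 2. 6 is appended to row 2. The new tableau is [[2, 4], [3, 6]].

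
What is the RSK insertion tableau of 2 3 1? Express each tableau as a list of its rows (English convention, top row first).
P = [[1, 3], [2]]

Insert 2: appended to row 1. P = [[2]].
Insert 3: appended to row 1. P = [[2, 3]].
Insert 1: 1 bumps 2 from row 1; 2 starts row 2. P = [[1, 3], [2]].

So P = [[1, 3], [2]].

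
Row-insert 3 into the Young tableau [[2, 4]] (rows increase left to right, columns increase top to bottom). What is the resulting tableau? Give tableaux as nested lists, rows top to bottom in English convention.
[[2, 3], [4]]

In row 1, 3 replaces 4 (the leftmost entry greater than 3); 4 is bumped to row 2. 4 starts a new row 2. The new tableau is [[2, 3], [4]].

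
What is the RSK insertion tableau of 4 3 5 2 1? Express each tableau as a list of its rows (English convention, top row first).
P = [[1, 5], [2], [3], [4]]

Insert 4: appended to row 1. P = [[4]].
Insert 3: 3 bumps 4 from row 1; 4 starts row 2. P = [[3], [4]].
Insert 5: appended to row 1. P = [[3, 5], [4]].
Insert 2: 2 bumps 3 from row 1; 3 bumps 4 from row 2; 4 starts row 3. P = [[2, 5], [3], [4]].
Insert 1: 1 bumps 2 from row 1; 2 bumps 3 from row 2; 3 bumps 4 from row 3; 4 starts row 4. P = [[1, 5], [2], [3], [4]].

So P = [[1, 5], [2], [3], [4]].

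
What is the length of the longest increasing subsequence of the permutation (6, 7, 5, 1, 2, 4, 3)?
3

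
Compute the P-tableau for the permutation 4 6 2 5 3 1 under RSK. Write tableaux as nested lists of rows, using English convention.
Insert 4: appended to row 1. P = [[4]].
Insert 6: appended to row 1. P = [[4, 6]].
Insert 2: 2 bumps 4 from row 1; 4 starts row 2. P = [[2, 6], [4]].
Insert 5: 5 bumps 6 from row 1; 6 appends to row 2. P = [[2, 5], [4, 6]].
Insert 3: 3 bumps 5 from row 1; 5 bumps 6 from row 2; 6 starts row 3. P = [[2, 3], [4, 5], [6]].
Insert 1: 1 bumps 2 from row 1; 2 bumps 4 from row 2; 4 bumps 6 from row 3; 6 starts row 4. P = [[1, 3], [2, 5], [4], [6]].

So P = [[1, 3], [2, 5], [4], [6]].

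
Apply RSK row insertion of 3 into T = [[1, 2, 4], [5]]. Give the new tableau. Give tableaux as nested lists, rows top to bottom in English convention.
In row 1, 3 replaces 4 (the leftmost entry greater than 3); 4 is bumped to row 2. In row 2, 4 replaces 5 (the leftmost entry greater than 4); 5 is bumped to row 3. 5 starts a new row 3. The new tableau is [[1, 2, 3], [4], [5]].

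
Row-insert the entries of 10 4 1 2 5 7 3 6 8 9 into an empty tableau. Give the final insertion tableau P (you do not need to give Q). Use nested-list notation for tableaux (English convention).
P = [[1, 2, 3, 6, 8, 9], [4, 5, 7], [10]]

After inserting 10: P = [[10]].
After inserting 4: P = [[4], [10]].
After inserting 1: P = [[1], [4], [10]].
After inserting 2: P = [[1, 2], [4], [10]].
After inserting 5: P = [[1, 2, 5], [4], [10]].
After inserting 7: P = [[1, 2, 5, 7], [4], [10]].
After inserting 3: P = [[1, 2, 3, 7], [4, 5], [10]].
After inserting 6: P = [[1, 2, 3, 6], [4, 5, 7], [10]].
After inserting 8: P = [[1, 2, 3, 6, 8], [4, 5, 7], [10]].
After inserting 9: P = [[1, 2, 3, 6, 8, 9], [4, 5, 7], [10]].

So P = [[1, 2, 3, 6, 8, 9], [4, 5, 7], [10]].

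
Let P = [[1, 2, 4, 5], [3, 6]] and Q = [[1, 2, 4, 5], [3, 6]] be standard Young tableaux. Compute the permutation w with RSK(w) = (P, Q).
1 3 2 4 6 5

Reverse the RSK construction: for i from n down to 1, find the cell of Q containing i, remove the entry at that cell from P, and reverse-bump it up through P; the value ejected from row 1 is w(i).

Step i=6: Q has 6 at row 2, column 2; remove 6 from row 2 of P and reverse-bump: 6 enters row 1 and ejects 5. So w(6) = 5. P is now [[1, 2, 4, 6], [3]].
Step i=5: Q has 5 at row 1, column 4; remove that cell from P, ejecting 6. So w(5) = 6. P is now [[1, 2, 4], [3]].
Step i=4: Q has 4 at row 1, column 3; remove that cell from P, ejecting 4. So w(4) = 4. P is now [[1, 2], [3]].
Step i=3: Q has 3 at row 2, column 1; remove 3 from row 2 of P and reverse-bump: 3 enters row 1 and ejects 2. So w(3) = 2. P is now [[1, 3]].
Step i=2: Q has 2 at row 1, column 2; remove that cell from P, ejecting 3. So w(2) = 3. P is now [[1]].
Step i=1: Q has 1 at row 1, column 1; remove that cell from P, ejecting 1. So w(1) = 1. P is now [].

So w = 1 3 2 4 6 5.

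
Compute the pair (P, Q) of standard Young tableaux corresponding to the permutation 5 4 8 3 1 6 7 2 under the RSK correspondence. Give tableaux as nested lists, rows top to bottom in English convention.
Insert each entry of the permutation into P by Schensted row insertion, recording in Q the position of each new cell.

Insert 5: appended to row 1. P = [[5]], Q = [[1]].
Insert 4: 4 bumps 5 from row 1; 5 starts row 2. P = [[4], [5]], Q = [[1], [2]].
Insert 8: appended to row 1. P = [[4, 8], [5]], Q = [[1, 3], [2]].
Insert 3: 3 bumps 4 from row 1; 4 bumps 5 from row 2; 5 starts row 3. P = [[3, 8], [4], [5]], Q = [[1, 3], [2], [4]].
Insert 1: 1 bumps 3 from row 1; 3 bumps 4 from row 2; 4 bumps 5 from row 3; 5 starts row 4. P = [[1, 8], [3], [4], [5]], Q = [[1, 3], [2], [4], [5]].
Insert 6: 6 bumps 8 from row 1; 8 appends to row 2. P = [[1, 6], [3, 8], [4], [5]], Q = [[1, 3], [2, 6], [4], [5]].
Insert 7: appended to row 1. P = [[1, 6, 7], [3, 8], [4], [5]], Q = [[1, 3, 7], [2, 6], [4], [5]].
Insert 2: 2 bumps 6 from row 1; 6 bumps 8 from row 2; 8 appends to row 3. P = [[1, 2, 7], [3, 6], [4, 8], [5]], Q = [[1, 3, 7], [2, 6], [4, 8], [5]].

So P = [[1, 2, 7], [3, 6], [4, 8], [5]], Q = [[1, 3, 7], [2, 6], [4, 8], [5]].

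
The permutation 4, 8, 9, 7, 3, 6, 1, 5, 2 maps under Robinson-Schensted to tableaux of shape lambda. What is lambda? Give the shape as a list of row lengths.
[3, 2, 2, 1, 1]

Row-insert each entry into an empty tableau.

After inserting 4: P = [[4]].
After inserting 8: P = [[4, 8]].
After inserting 9: P = [[4, 8, 9]].
After inserting 7: P = [[4, 7, 9], [8]].
After inserting 3: P = [[3, 7, 9], [4], [8]].
After inserting 6: P = [[3, 6, 9], [4, 7], [8]].
After inserting 1: P = [[1, 6, 9], [3, 7], [4], [8]].
After inserting 5: P = [[1, 5, 9], [3, 6], [4, 7], [8]].
After inserting 2: P = [[1, 2, 9], [3, 5], [4, 6], [7], [8]].

The final insertion tableau P = [[1, 2, 9], [3, 5], [4, 6], [7], [8]] has shape [3, 2, 2, 1, 1].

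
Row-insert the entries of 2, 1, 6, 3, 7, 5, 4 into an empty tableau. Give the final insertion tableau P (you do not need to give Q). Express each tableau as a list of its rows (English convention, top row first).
P = [[1, 3, 4], [2, 5, 7], [6]]

Insert 2: appended to row 1. P = [[2]].
Insert 1: 1 bumps 2 from row 1; 2 starts row 2. P = [[1], [2]].
Insert 6: appended to row 1. P = [[1, 6], [2]].
Insert 3: 3 bumps 6 from row 1; 6 appends to row 2. P = [[1, 3], [2, 6]].
Insert 7: appended to row 1. P = [[1, 3, 7], [2, 6]].
Insert 5: 5 bumps 7 from row 1; 7 appends to row 2. P = [[1, 3, 5], [2, 6, 7]].
Insert 4: 4 bumps 5 from row 1; 5 bumps 6 from row 2; 6 starts row 3. P = [[1, 3, 4], [2, 5, 7], [6]].

So P = [[1, 3, 4], [2, 5, 7], [6]].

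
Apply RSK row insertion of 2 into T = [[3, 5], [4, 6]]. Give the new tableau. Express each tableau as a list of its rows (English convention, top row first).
[[2, 5], [3, 6], [4]]

In row 1, 2 replaces 3 (the leftmost entry greater than 2); 3 is bumped to row 2. In row 2, 3 replaces 4 (the leftmost entry greater than 3); 4 is bumped to row 3. 4 starts a new row 3. The new tableau is [[2, 5], [3, 6], [4]].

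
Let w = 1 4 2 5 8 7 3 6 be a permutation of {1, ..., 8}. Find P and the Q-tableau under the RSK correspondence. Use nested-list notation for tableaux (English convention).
P = [[1, 2, 3, 6], [4, 5, 7], [8]], Q = [[1, 2, 4, 5], [3, 6, 8], [7]]

Insert each entry of the permutation into P by Schensted row insertion, recording in Q the position of each new cell.

Insert 1: appended to row 1. P = [[1]], Q = [[1]].
Insert 4: appended to row 1. P = [[1, 4]], Q = [[1, 2]].
Insert 2: 2 bumps 4 from row 1; 4 starts row 2. P = [[1, 2], [4]], Q = [[1, 2], [3]].
Insert 5: appended to row 1. P = [[1, 2, 5], [4]], Q = [[1, 2, 4], [3]].
Insert 8: appended to row 1. P = [[1, 2, 5, 8], [4]], Q = [[1, 2, 4, 5], [3]].
Insert 7: 7 bumps 8 from row 1; 8 appends to row 2. P = [[1, 2, 5, 7], [4, 8]], Q = [[1, 2, 4, 5], [3, 6]].
Insert 3: 3 bumps 5 from row 1; 5 bumps 8 from row 2; 8 starts row 3. P = [[1, 2, 3, 7], [4, 5], [8]], Q = [[1, 2, 4, 5], [3, 6], [7]].
Insert 6: 6 bumps 7 from row 1; 7 appends to row 2. P = [[1, 2, 3, 6], [4, 5, 7], [8]], Q = [[1, 2, 4, 5], [3, 6, 8], [7]].

So P = [[1, 2, 3, 6], [4, 5, 7], [8]], Q = [[1, 2, 4, 5], [3, 6, 8], [7]].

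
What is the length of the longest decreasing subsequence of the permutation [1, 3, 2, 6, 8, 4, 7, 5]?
3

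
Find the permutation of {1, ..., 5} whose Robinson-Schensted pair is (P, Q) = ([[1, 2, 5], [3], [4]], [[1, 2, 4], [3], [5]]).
Reverse the RSK construction: for i from n down to 1, find the cell of Q containing i, remove the entry at that cell from P, and reverse-bump it up through P; the value ejected from row 1 is w(i).

Step i=5: Q has 5 at row 3, column 1; remove 4 from row 3 of P and reverse-bump: 4 enters row 2 and ejects 3; 3 enters row 1 and ejects 2. So w(5) = 2. P is now [[1, 3, 5], [4]].
Step i=4: Q has 4 at row 1, column 3; remove that cell from P, ejecting 5. So w(4) = 5. P is now [[1, 3], [4]].
Step i=3: Q has 3 at row 2, column 1; remove 4 from row 2 of P and reverse-bump: 4 enters row 1 and ejects 3. So w(3) = 3. P is now [[1, 4]].
Step i=2: Q has 2 at row 1, column 2; remove that cell from P, ejecting 4. So w(2) = 4. P is now [[1]].
Step i=1: Q has 1 at row 1, column 1; remove that cell from P, ejecting 1. So w(1) = 1. P is now [].

So w = 1 4 3 5 2.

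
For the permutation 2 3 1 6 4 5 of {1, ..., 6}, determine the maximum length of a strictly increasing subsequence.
4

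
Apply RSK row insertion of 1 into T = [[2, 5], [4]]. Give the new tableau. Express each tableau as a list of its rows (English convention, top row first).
In row 1, 1 replaces 2 (the leftmost entry greater than 1); 2 is bumped to row 2. In row 2, 2 replaces 4 (the leftmost entry greater than 2); 4 is bumped to row 3. 4 starts a new row 3. The new tableau is [[1, 5], [2], [4]].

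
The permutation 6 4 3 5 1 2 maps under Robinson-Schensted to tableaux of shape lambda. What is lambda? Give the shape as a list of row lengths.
Row-insert each entry into an empty tableau.

After inserting 6: P = [[6]].
After inserting 4: P = [[4], [6]].
After inserting 3: P = [[3], [4], [6]].
After inserting 5: P = [[3, 5], [4], [6]].
After inserting 1: P = [[1, 5], [3], [4], [6]].
After inserting 2: P = [[1, 2], [3, 5], [4], [6]].

The final insertion tableau P = [[1, 2], [3, 5], [4], [6]] has shape [2, 2, 1, 1].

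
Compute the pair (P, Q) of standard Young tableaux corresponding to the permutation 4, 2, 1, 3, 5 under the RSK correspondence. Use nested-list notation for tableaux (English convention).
P = [[1, 3, 5], [2], [4]], Q = [[1, 4, 5], [2], [3]]

Insert each entry of the permutation into P by Schensted row insertion, recording in Q the position of each new cell.

Insert 4: appended to row 1. P = [[4]].
Insert 2: 2 bumps 4 from row 1; 4 starts row 2. P = [[2], [4]].
Insert 1: 1 bumps 2 from row 1; 2 bumps 4 from row 2; 4 starts row 3. P = [[1], [2], [4]].
Insert 3: appended to row 1. P = [[1, 3], [2], [4]].
Insert 5: appended to row 1. P = [[1, 3, 5], [2], [4]].

So P = [[1, 3, 5], [2], [4]], Q = [[1, 4, 5], [2], [3]].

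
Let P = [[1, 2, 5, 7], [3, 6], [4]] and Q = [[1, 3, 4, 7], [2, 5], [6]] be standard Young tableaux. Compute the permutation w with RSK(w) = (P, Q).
Reverse the RSK construction: for i from n down to 1, find the cell of Q containing i, remove the entry at that cell from P, and reverse-bump it up through P; the value ejected from row 1 is w(i).

Step i=7: Q has 7 at row 1, column 4; remove that cell from P, ejecting 7. So w(7) = 7. P is now [[1, 2, 5], [3, 6], [4]].
Step i=6: Q has 6 at row 3, column 1; remove 4 from row 3 of P and reverse-bump: 4 enters row 2 and ejects 3; 3 enters row 1 and ejects 2. So w(6) = 2. P is now [[1, 3, 5], [4, 6]].
Step i=5: Q has 5 at row 2, column 2; remove 6 from row 2 of P and reverse-bump: 6 enters row 1 and ejects 5. So w(5) = 5. P is now [[1, 3, 6], [4]].
Step i=4: Q has 4 at row 1, column 3; remove that cell from P, ejecting 6. So w(4) = 6. P is now [[1, 3], [4]].
Step i=3: Q has 3 at row 1, column 2; remove that cell from P, ejecting 3. So w(3) = 3. P is now [[1], [4]].
Step i=2: Q has 2 at row 2, column 1; remove 4 from row 2 of P and reverse-bump: 4 enters row 1 and ejects 1. So w(2) = 1. P is now [[4]].
Step i=1: Q has 1 at row 1, column 1; remove that cell from P, ejecting 4. So w(1) = 4. P is now [].

So w = 4 1 3 6 5 2 7.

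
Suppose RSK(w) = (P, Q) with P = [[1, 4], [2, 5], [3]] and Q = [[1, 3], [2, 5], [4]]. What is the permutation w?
3 2 5 1 4

Reverse the RSK construction: for i from n down to 1, find the cell of Q containing i, remove the entry at that cell from P, and reverse-bump it up through P; the value ejected from row 1 is w(i).

Step i=5: Q has 5 at row 2, column 2; remove 5 from row 2 of P and reverse-bump: 5 enters row 1 and ejects 4. So w(5) = 4. P is now [[1, 5], [2], [3]].
Step i=4: Q has 4 at row 3, column 1; remove 3 from row 3 of P and reverse-bump: 3 enters row 2 and ejects 2; 2 enters row 1 and ejects 1. So w(4) = 1. P is now [[2, 5], [3]].
Step i=3: Q has 3 at row 1, column 2; remove that cell from P, ejecting 5. So w(3) = 5. P is now [[2], [3]].
Step i=2: Q has 2 at row 2, column 1; remove 3 from row 2 of P and reverse-bump: 3 enters row 1 and ejects 2. So w(2) = 2. P is now [[3]].
Step i=1: Q has 1 at row 1, column 1; remove that cell from P, ejecting 3. So w(1) = 3. P is now [].

So w = 3 2 5 1 4.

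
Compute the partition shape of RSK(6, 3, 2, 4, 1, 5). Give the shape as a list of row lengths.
Row-insert each entry into an empty tableau.

After inserting 6: P = [[6]].
After inserting 3: P = [[3], [6]].
After inserting 2: P = [[2], [3], [6]].
After inserting 4: P = [[2, 4], [3], [6]].
After inserting 1: P = [[1, 4], [2], [3], [6]].
After inserting 5: P = [[1, 4, 5], [2], [3], [6]].

The final insertion tableau P = [[1, 4, 5], [2], [3], [6]] has shape [3, 1, 1, 1].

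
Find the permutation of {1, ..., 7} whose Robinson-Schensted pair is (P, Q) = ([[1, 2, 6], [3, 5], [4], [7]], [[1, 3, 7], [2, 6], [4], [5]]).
7 4 5 3 1 2 6

Reverse the RSK construction: for i from n down to 1, find the cell of Q containing i, remove the entry at that cell from P, and reverse-bump it up through P; the value ejected from row 1 is w(i).

Step i=7: Q has 7 at row 1, column 3; remove that cell from P, ejecting 6. So w(7) = 6. P is now [[1, 2], [3, 5], [4], [7]].
Step i=6: Q has 6 at row 2, column 2; remove 5 from row 2 of P and reverse-bump: 5 enters row 1 and ejects 2. So w(6) = 2. P is now [[1, 5], [3], [4], [7]].
Step i=5: Q has 5 at row 4, column 1; remove 7 from row 4 of P and reverse-bump: 7 enters row 3 and ejects 4; 4 enters row 2 and ejects 3; 3 enters row 1 and ejects 1. So w(5) = 1. P is now [[3, 5], [4], [7]].
Step i=4: Q has 4 at row 3, column 1; remove 7 from row 3 of P and reverse-bump: 7 enters row 2 and ejects 4; 4 enters row 1 and ejects 3. So w(4) = 3. P is now [[4, 5], [7]].
Step i=3: Q has 3 at row 1, column 2; remove that cell from P, ejecting 5. So w(3) = 5. P is now [[4], [7]].
Step i=2: Q has 2 at row 2, column 1; remove 7 from row 2 of P and reverse-bump: 7 enters row 1 and ejects 4. So w(2) = 4. P is now [[7]].
Step i=1: Q has 1 at row 1, column 1; remove that cell from P, ejecting 7. So w(1) = 7. P is now [].

So w = 7 4 5 3 1 2 6.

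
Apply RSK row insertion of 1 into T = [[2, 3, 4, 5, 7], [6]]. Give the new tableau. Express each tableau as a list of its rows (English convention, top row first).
[[1, 3, 4, 5, 7], [2], [6]]

In row 1, 1 replaces 2 (the leftmost entry greater than 1); 2 is bumped to row 2. In row 2, 2 replaces 6 (the leftmost entry greater than 2); 6 is bumped to row 3. 6 starts a new row 3. The new tableau is [[1, 3, 4, 5, 7], [2], [6]].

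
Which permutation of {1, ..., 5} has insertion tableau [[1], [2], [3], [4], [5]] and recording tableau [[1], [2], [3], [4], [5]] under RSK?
5 4 3 2 1

Reverse the RSK construction: for i from n down to 1, find the cell of Q containing i, remove the entry at that cell from P, and reverse-bump it up through P; the value ejected from row 1 is w(i).

Step i=5: Q has 5 at row 5, column 1; remove 5 from row 5 of P and reverse-bump: 5 enters row 4 and ejects 4; 4 enters row 3 and ejects 3; 3 enters row 2 and ejects 2; 2 enters row 1 and ejects 1. So w(5) = 1. P is now [[2], [3], [4], [5]].
Step i=4: Q has 4 at row 4, column 1; remove 5 from row 4 of P and reverse-bump: 5 enters row 3 and ejects 4; 4 enters row 2 and ejects 3; 3 enters row 1 and ejects 2. So w(4) = 2. P is now [[3], [4], [5]].
Step i=3: Q has 3 at row 3, column 1; remove 5 from row 3 of P and reverse-bump: 5 enters row 2 and ejects 4; 4 enters row 1 and ejects 3. So w(3) = 3. P is now [[4], [5]].
Step i=2: Q has 2 at row 2, column 1; remove 5 from row 2 of P and reverse-bump: 5 enters row 1 and ejects 4. So w(2) = 4. P is now [[5]].
Step i=1: Q has 1 at row 1, column 1; remove that cell from P, ejecting 5. So w(1) = 5. P is now [].

So w = 5 4 3 2 1.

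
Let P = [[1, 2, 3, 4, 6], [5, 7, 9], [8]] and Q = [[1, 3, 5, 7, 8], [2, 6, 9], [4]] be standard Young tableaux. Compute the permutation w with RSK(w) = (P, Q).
Reverse the RSK construction: for i from n down to 1, find the cell of Q containing i, remove the entry at that cell from P, and reverse-bump it up through P; the value ejected from row 1 is w(i).

Step i=9: Q has 9 at row 2, column 3; remove 9 from row 2 of P and reverse-bump: 9 enters row 1 and ejects 6. So w(9) = 6. P is now [[1, 2, 3, 4, 9], [5, 7], [8]].
Step i=8: Q has 8 at row 1, column 5; remove that cell from P, ejecting 9. So w(8) = 9. P is now [[1, 2, 3, 4], [5, 7], [8]].
Step i=7: Q has 7 at row 1, column 4; remove that cell from P, ejecting 4. So w(7) = 4. P is now [[1, 2, 3], [5, 7], [8]].
Step i=6: Q has 6 at row 2, column 2; remove 7 from row 2 of P and reverse-bump: 7 enters row 1 and ejects 3. So w(6) = 3. P is now [[1, 2, 7], [5], [8]].
Step i=5: Q has 5 at row 1, column 3; remove that cell from P, ejecting 7. So w(5) = 7. P is now [[1, 2], [5], [8]].
Step i=4: Q has 4 at row 3, column 1; remove 8 from row 3 of P and reverse-bump: 8 enters row 2 and ejects 5; 5 enters row 1 and ejects 2. So w(4) = 2. P is now [[1, 5], [8]].
Step i=3: Q has 3 at row 1, column 2; remove that cell from P, ejecting 5. So w(3) = 5. P is now [[1], [8]].
Step i=2: Q has 2 at row 2, column 1; remove 8 from row 2 of P and reverse-bump: 8 enters row 1 and ejects 1. So w(2) = 1. P is now [[8]].
Step i=1: Q has 1 at row 1, column 1; remove that cell from P, ejecting 8. So w(1) = 8. P is now [].

So w = 8 1 5 2 7 3 4 9 6.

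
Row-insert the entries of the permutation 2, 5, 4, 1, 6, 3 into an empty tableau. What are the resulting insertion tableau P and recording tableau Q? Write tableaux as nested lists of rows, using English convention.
Insert each entry of the permutation into P by Schensted row insertion, recording in Q the position of each new cell.

Insert 2: appended to row 1. P = [[2]].
Insert 5: appended to row 1. P = [[2, 5]].
Insert 4: 4 bumps 5 from row 1; 5 starts row 2. P = [[2, 4], [5]].
Insert 1: 1 bumps 2 from row 1; 2 bumps 5 from row 2; 5 starts row 3. P = [[1, 4], [2], [5]].
Insert 6: appended to row 1. P = [[1, 4, 6], [2], [5]].
Insert 3: 3 bumps 4 from row 1; 4 appends to row 2. P = [[1, 3, 6], [2, 4], [5]].

So P = [[1, 3, 6], [2, 4], [5]], Q = [[1, 2, 5], [3, 6], [4]].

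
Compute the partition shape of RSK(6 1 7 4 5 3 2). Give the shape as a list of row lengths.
Row-insert each entry into an empty tableau.

After inserting 6: P = [[6]].
After inserting 1: P = [[1], [6]].
After inserting 7: P = [[1, 7], [6]].
After inserting 4: P = [[1, 4], [6, 7]].
After inserting 5: P = [[1, 4, 5], [6, 7]].
After inserting 3: P = [[1, 3, 5], [4, 7], [6]].
After inserting 2: P = [[1, 2, 5], [3, 7], [4], [6]].

The final insertion tableau P = [[1, 2, 5], [3, 7], [4], [6]] has shape [3, 2, 1, 1].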